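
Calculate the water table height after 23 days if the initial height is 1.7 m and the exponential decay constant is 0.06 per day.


m = m0 * exp(-k*t)
m = 1.7 * exp(-0.06 * 23)
m = 1.7 * exp(-1.3800)

0.4277 m


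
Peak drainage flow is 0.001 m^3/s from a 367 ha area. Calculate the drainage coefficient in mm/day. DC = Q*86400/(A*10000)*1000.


DC = Q * 86400 / (A * 10000) * 1000
DC = 0.001 * 86400 / (367 * 10000) * 1000
DC = 86400.0000 / 3670000

0.0235 mm/day


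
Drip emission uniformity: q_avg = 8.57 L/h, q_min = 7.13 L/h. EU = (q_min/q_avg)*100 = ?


EU = (q_min/q_avg)*100 = (7.13/8.57)*100 = 83.1972%

83.1972 %


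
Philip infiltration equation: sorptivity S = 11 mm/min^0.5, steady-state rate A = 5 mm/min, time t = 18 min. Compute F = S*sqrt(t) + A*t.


F = S*sqrt(t) + A*t
F = 11*sqrt(18) + 5*18
F = 11*4.242641 + 90

136.6691 mm


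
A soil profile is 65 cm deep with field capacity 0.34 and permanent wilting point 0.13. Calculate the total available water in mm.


AWC = (FC - PWP) * d * 10
AWC = (0.34 - 0.13) * 65 * 10
AWC = 0.2100 * 65 * 10

136.5000 mm


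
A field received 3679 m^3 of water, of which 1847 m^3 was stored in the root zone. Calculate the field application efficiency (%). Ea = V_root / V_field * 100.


Ea = V_root / V_field * 100 = 1847 / 3679 * 100 = 50.2039%

50.2039 %


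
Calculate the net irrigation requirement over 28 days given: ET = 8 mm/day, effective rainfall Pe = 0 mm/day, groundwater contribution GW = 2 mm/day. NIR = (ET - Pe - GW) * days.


Daily deficit = ET - Pe - GW = 8 - 0 - 2 = 6 mm/day
NIR = 6 * 28 = 168 mm

168.0000 mm


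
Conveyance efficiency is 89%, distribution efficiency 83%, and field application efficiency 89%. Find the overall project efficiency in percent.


Ec = 0.89, Eb = 0.83, Ea = 0.89
E = 0.89 * 0.83 * 0.89 * 100 = 65.7443%

65.7443 %


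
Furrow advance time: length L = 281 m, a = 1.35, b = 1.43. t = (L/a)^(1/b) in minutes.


t = (L/a)^(1/b)
t = (281/1.35)^(1/1.43)
t = 208.148148^(1/1.43)

41.8061 min


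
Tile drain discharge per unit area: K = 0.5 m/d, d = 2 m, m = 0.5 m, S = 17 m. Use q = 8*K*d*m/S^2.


q = 8*K*d*m/S^2
q = 8*0.5*2*0.5/17^2
q = 4.0000 / 289

0.0138 m/d


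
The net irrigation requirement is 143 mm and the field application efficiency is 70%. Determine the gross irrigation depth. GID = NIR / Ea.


Ea = 70% = 0.7
GID = NIR / Ea = 143 / 0.7 = 204.2857 mm

204.2857 mm


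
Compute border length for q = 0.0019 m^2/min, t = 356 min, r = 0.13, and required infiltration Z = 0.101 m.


L = q*t/((1+r)*Z)
L = 0.0019*356/((1+0.13)*0.101)
L = 0.6764/0.11413

5.9266 m


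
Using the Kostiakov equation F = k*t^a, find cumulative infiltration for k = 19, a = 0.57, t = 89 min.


F = k * t^a = 19 * 89^0.57
F = 19 * 12.916722

245.4177 mm


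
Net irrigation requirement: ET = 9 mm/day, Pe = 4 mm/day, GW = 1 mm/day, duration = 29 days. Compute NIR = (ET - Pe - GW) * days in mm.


Daily deficit = ET - Pe - GW = 9 - 4 - 1 = 4 mm/day
NIR = 4 * 29 = 116 mm

116.0000 mm


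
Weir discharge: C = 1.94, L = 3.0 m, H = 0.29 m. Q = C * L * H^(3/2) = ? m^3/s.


Q = C * L * H^(3/2) = 1.94 * 3.0 * 0.29^1.5 = 1.94 * 3.0 * 0.156170

0.9089 m^3/s


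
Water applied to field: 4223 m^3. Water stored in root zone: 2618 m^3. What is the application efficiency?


Ea = V_root / V_field * 100 = 2618 / 4223 * 100 = 61.9938%

61.9938 %


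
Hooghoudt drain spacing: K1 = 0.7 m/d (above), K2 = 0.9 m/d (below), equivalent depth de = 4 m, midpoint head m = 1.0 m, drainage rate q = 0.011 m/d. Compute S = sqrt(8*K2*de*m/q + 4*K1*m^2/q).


S^2 = 8*K2*de*m/q + 4*K1*m^2/q
S^2 = 8*0.9*4*1.0/0.011 + 4*0.7*1.0^2/0.011
S = sqrt(2872.7273)

53.5978 m


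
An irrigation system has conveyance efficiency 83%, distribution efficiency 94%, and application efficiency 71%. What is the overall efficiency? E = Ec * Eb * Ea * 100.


Ec = 0.83, Eb = 0.94, Ea = 0.71
E = 0.83 * 0.94 * 0.71 * 100 = 55.3942%

55.3942 %


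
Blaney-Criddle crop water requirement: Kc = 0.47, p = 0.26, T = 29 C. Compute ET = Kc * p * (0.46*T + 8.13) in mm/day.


ET = Kc * p * (0.46*T + 8.13)
ET = 0.47 * 0.26 * (0.46*29 + 8.13)
ET = 0.47 * 0.26 * 21.4700

2.6236 mm/day


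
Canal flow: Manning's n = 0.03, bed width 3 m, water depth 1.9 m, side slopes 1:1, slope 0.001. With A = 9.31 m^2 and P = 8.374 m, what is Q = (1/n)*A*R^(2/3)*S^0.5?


R = A/P = 9.31/8.374 = 1.111775
Q = (1/0.03) * 9.31 * 1.111775^(2/3) * 0.001^0.5

10.5319 m^3/s


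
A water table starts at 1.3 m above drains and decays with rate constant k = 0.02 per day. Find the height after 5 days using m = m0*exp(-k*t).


m = m0 * exp(-k*t)
m = 1.3 * exp(-0.02 * 5)
m = 1.3 * exp(-0.1000)

1.1763 m


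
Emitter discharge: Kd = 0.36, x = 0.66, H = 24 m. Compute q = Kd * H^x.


q = Kd * H^x = 0.36 * 24^0.66 = 0.36 * 8.145906

2.9325 L/h


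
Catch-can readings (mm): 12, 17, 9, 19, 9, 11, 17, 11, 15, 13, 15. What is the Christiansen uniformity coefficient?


mean = 13.454545 mm
MAD = 2.859504 mm
CU = (1 - 2.859504/13.454545)*100

78.7469 %


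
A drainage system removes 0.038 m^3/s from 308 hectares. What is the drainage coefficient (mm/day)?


DC = Q * 86400 / (A * 10000) * 1000
DC = 0.038 * 86400 / (308 * 10000) * 1000
DC = 3283200.0000 / 3080000

1.0660 mm/day


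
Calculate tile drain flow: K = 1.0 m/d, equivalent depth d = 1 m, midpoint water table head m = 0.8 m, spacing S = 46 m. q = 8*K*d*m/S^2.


q = 8*K*d*m/S^2
q = 8*1.0*1*0.8/46^2
q = 6.4000 / 2116

0.0030 m/d


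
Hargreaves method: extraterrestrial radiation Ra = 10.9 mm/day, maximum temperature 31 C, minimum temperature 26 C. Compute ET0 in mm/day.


Tmean = (Tmax + Tmin)/2 = (31 + 26)/2 = 28.5
ET0 = 0.0023 * 10.9 * (28.5 + 17.8) * sqrt(31 - 26)
ET0 = 0.0023 * 10.9 * 46.3 * 2.236068

2.5955 mm/day


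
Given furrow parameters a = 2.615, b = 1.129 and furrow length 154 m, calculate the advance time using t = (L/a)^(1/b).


t = (L/a)^(1/b)
t = (154/2.615)^(1/1.129)
t = 58.891013^(1/1.129)

36.9660 min


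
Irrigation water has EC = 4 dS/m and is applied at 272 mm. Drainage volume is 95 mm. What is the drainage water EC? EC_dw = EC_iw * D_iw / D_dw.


EC_dw = EC_iw * D_iw / D_dw
EC_dw = 4 * 272 / 95
EC_dw = 1088 / 95

11.4526 dS/m


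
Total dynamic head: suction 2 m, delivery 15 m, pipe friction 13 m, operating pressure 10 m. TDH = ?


TDH = Hs + Hd + hf + Hp = 2 + 15 + 13 + 10 = 40

40 m


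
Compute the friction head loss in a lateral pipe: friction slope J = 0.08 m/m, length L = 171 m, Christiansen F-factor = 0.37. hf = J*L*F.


hf = J * L * F = 0.08 * 171 * 0.37 = 5.0616 m

5.0616 m


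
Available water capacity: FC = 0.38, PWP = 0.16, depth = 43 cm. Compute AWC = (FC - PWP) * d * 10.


AWC = (FC - PWP) * d * 10
AWC = (0.38 - 0.16) * 43 * 10
AWC = 0.2200 * 43 * 10

94.6000 mm


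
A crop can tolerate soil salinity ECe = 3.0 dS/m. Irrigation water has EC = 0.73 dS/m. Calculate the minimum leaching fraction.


LR = ECiw / (5*ECe - ECiw)
LR = 0.73 / (5*3.0 - 0.73)
LR = 0.73 / 14.2700

0.0512


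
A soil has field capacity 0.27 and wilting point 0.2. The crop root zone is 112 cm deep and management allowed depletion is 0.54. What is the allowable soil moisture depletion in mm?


SMD = (FC - PWP) * d * MAD * 10
SMD = (0.27 - 0.2) * 112 * 0.54 * 10
SMD = 0.0700 * 112 * 0.54 * 10

42.3360 mm


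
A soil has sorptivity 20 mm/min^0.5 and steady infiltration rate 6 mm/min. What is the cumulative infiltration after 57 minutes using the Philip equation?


F = S*sqrt(t) + A*t
F = 20*sqrt(57) + 6*57
F = 20*7.549834 + 342

492.9967 mm


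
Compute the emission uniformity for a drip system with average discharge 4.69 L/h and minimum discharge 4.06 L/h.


EU = (q_min/q_avg)*100 = (4.06/4.69)*100 = 86.5672%

86.5672 %


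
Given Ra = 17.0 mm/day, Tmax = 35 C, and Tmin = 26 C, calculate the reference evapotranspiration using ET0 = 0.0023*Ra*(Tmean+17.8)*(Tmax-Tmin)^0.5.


Tmean = (Tmax + Tmin)/2 = (35 + 26)/2 = 30.5
ET0 = 0.0023 * 17.0 * (30.5 + 17.8) * sqrt(35 - 26)
ET0 = 0.0023 * 17.0 * 48.3 * 3.000000

5.6656 mm/day


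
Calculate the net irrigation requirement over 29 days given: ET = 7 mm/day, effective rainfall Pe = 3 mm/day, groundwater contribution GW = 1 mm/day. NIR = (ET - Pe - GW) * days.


Daily deficit = ET - Pe - GW = 7 - 3 - 1 = 3 mm/day
NIR = 3 * 29 = 87 mm

87.0000 mm


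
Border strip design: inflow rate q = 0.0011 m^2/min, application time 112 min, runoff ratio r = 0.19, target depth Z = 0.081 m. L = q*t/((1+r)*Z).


L = q*t/((1+r)*Z)
L = 0.0011*112/((1+0.19)*0.081)
L = 0.1232/0.09639

1.2781 m


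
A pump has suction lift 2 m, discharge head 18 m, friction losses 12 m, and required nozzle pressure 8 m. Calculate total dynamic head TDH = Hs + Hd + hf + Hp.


TDH = Hs + Hd + hf + Hp = 2 + 18 + 12 + 8 = 40

40 m


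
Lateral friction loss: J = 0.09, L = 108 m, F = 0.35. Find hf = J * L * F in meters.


hf = J * L * F = 0.09 * 108 * 0.35 = 3.4020 m

3.4020 m


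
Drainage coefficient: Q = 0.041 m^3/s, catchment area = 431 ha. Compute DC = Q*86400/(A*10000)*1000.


DC = Q * 86400 / (A * 10000) * 1000
DC = 0.041 * 86400 / (431 * 10000) * 1000
DC = 3542400.0000 / 4310000

0.8219 mm/day


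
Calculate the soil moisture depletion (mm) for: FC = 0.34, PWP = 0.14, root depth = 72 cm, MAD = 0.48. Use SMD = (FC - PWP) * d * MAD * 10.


SMD = (FC - PWP) * d * MAD * 10
SMD = (0.34 - 0.14) * 72 * 0.48 * 10
SMD = 0.2000 * 72 * 0.48 * 10

69.1200 mm


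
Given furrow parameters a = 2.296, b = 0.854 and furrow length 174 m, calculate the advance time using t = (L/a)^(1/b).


t = (L/a)^(1/b)
t = (174/2.296)^(1/0.854)
t = 75.783972^(1/0.854)

158.8219 min


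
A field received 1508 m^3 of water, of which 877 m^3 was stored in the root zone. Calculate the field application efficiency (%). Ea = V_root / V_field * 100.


Ea = V_root / V_field * 100 = 877 / 1508 * 100 = 58.1565%

58.1565 %


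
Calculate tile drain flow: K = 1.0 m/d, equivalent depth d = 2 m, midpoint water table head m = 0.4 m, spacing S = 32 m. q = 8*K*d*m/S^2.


q = 8*K*d*m/S^2
q = 8*1.0*2*0.4/32^2
q = 6.4000 / 1024

0.0063 m/d


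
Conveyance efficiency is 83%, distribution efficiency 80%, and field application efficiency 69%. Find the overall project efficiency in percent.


Ec = 0.83, Eb = 0.8, Ea = 0.69
E = 0.83 * 0.8 * 0.69 * 100 = 45.8160%

45.8160 %


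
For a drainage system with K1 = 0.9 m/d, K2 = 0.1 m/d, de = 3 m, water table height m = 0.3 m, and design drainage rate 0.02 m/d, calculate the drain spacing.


S^2 = 8*K2*de*m/q + 4*K1*m^2/q
S^2 = 8*0.1*3*0.3/0.02 + 4*0.9*0.3^2/0.02
S = sqrt(52.2000)

7.2250 m


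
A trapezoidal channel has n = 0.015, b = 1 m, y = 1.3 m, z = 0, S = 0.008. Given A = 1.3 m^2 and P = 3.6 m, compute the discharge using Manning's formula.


R = A/P = 1.3/3.6 = 0.361111
Q = (1/0.015) * 1.3 * 0.361111^(2/3) * 0.008^0.5

3.9309 m^3/s


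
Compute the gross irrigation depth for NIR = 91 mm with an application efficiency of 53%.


Ea = 53% = 0.53
GID = NIR / Ea = 91 / 0.53 = 171.6981 mm

171.6981 mm


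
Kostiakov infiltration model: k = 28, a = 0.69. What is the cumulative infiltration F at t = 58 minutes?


F = k * t^a = 28 * 58^0.69
F = 28 * 16.472720

461.2362 mm


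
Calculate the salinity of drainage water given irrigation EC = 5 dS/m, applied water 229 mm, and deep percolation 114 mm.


EC_dw = EC_iw * D_iw / D_dw
EC_dw = 5 * 229 / 114
EC_dw = 1145 / 114

10.0439 dS/m


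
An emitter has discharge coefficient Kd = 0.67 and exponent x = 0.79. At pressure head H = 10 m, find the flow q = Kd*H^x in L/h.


q = Kd * H^x = 0.67 * 10^0.79 = 0.67 * 6.165950

4.1312 L/h


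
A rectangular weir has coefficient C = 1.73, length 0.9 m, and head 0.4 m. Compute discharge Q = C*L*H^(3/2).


Q = C * L * H^(3/2) = 1.73 * 0.9 * 0.4^1.5 = 1.73 * 0.9 * 0.252982

0.3939 m^3/s


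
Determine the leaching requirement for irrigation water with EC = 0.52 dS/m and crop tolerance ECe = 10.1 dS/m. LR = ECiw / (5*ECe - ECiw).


LR = ECiw / (5*ECe - ECiw)
LR = 0.52 / (5*10.1 - 0.52)
LR = 0.52 / 49.9800

0.0104


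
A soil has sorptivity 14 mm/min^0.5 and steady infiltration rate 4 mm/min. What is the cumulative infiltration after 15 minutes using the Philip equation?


F = S*sqrt(t) + A*t
F = 14*sqrt(15) + 4*15
F = 14*3.872983 + 60

114.2218 mm


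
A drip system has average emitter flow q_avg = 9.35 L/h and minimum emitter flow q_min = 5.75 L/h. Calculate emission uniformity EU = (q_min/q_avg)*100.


EU = (q_min/q_avg)*100 = (5.75/9.35)*100 = 61.4973%

61.4973 %


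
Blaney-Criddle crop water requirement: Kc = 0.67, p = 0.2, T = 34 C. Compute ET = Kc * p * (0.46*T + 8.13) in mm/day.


ET = Kc * p * (0.46*T + 8.13)
ET = 0.67 * 0.2 * (0.46*34 + 8.13)
ET = 0.67 * 0.2 * 23.7700

3.1852 mm/day


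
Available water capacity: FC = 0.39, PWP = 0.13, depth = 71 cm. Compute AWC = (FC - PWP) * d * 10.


AWC = (FC - PWP) * d * 10
AWC = (0.39 - 0.13) * 71 * 10
AWC = 0.2600 * 71 * 10

184.6000 mm


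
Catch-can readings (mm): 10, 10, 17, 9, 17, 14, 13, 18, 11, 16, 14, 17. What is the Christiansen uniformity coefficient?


mean = 13.833333 mm
MAD = 2.694444 mm
CU = (1 - 2.694444/13.833333)*100

80.5221 %


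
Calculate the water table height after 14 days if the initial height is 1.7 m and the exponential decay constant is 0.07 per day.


m = m0 * exp(-k*t)
m = 1.7 * exp(-0.07 * 14)
m = 1.7 * exp(-0.9800)

0.6380 m


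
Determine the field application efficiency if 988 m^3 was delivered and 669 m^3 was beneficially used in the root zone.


Ea = V_root / V_field * 100 = 669 / 988 * 100 = 67.7126%

67.7126 %


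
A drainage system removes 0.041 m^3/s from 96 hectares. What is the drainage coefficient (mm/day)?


DC = Q * 86400 / (A * 10000) * 1000
DC = 0.041 * 86400 / (96 * 10000) * 1000
DC = 3542400.0000 / 960000

3.6900 mm/day


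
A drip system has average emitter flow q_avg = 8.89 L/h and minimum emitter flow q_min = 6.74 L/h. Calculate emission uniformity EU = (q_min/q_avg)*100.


EU = (q_min/q_avg)*100 = (6.74/8.89)*100 = 75.8155%

75.8155 %


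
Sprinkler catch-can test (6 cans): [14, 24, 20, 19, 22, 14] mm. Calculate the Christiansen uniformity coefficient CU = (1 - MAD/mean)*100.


mean = 18.833333 mm
MAD = 3.222222 mm
CU = (1 - 3.222222/18.833333)*100

82.8909 %


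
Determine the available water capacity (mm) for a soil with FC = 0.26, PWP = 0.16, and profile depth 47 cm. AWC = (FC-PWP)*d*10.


AWC = (FC - PWP) * d * 10
AWC = (0.26 - 0.16) * 47 * 10
AWC = 0.1000 * 47 * 10

47.0000 mm


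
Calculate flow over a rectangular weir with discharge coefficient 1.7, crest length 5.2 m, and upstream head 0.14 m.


Q = C * L * H^(3/2) = 1.7 * 5.2 * 0.14^1.5 = 1.7 * 5.2 * 0.052383

0.4631 m^3/s


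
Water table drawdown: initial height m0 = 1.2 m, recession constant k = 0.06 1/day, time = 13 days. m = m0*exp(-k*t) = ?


m = m0 * exp(-k*t)
m = 1.2 * exp(-0.06 * 13)
m = 1.2 * exp(-0.7800)

0.5501 m


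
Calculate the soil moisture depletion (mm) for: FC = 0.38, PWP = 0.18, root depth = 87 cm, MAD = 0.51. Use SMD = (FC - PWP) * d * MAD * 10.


SMD = (FC - PWP) * d * MAD * 10
SMD = (0.38 - 0.18) * 87 * 0.51 * 10
SMD = 0.2000 * 87 * 0.51 * 10

88.7400 mm


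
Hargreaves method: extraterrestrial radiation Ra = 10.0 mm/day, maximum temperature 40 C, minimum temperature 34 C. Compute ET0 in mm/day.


Tmean = (Tmax + Tmin)/2 = (40 + 34)/2 = 37.0
ET0 = 0.0023 * 10.0 * (37.0 + 17.8) * sqrt(40 - 34)
ET0 = 0.0023 * 10.0 * 54.8 * 2.449490

3.0873 mm/day


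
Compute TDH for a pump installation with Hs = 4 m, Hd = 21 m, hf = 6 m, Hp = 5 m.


TDH = Hs + Hd + hf + Hp = 4 + 21 + 6 + 5 = 36

36 m


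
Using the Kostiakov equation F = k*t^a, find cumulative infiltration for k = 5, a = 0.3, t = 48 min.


F = k * t^a = 5 * 48^0.3
F = 5 * 3.194276

15.9714 mm


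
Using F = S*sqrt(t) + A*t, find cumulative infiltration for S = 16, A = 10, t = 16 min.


F = S*sqrt(t) + A*t
F = 16*sqrt(16) + 10*16
F = 16*4.000000 + 160

224.0000 mm


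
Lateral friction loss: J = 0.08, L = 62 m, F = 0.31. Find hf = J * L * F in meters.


hf = J * L * F = 0.08 * 62 * 0.31 = 1.5376 m

1.5376 m


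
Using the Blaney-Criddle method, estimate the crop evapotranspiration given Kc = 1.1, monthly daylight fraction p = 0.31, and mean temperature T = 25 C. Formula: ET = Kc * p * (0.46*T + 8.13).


ET = Kc * p * (0.46*T + 8.13)
ET = 1.1 * 0.31 * (0.46*25 + 8.13)
ET = 1.1 * 0.31 * 19.6300

6.6938 mm/day


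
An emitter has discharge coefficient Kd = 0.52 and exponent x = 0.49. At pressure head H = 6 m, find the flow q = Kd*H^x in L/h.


q = Kd * H^x = 0.52 * 6^0.49 = 0.52 * 2.405992

1.2511 L/h


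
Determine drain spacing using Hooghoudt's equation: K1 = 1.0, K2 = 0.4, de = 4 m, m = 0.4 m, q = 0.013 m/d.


S^2 = 8*K2*de*m/q + 4*K1*m^2/q
S^2 = 8*0.4*4*0.4/0.013 + 4*1.0*0.4^2/0.013
S = sqrt(443.0769)

21.0494 m


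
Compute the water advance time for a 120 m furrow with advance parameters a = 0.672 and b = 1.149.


t = (L/a)^(1/b)
t = (120/0.672)^(1/1.149)
t = 178.571429^(1/1.149)

91.1594 min


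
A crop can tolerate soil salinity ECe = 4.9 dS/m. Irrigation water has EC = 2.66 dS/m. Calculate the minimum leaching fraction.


LR = ECiw / (5*ECe - ECiw)
LR = 2.66 / (5*4.9 - 2.66)
LR = 2.66 / 21.8400

0.1218


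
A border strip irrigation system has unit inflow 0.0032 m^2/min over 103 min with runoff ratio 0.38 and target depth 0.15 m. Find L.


L = q*t/((1+r)*Z)
L = 0.0032*103/((1+0.38)*0.15)
L = 0.3296/0.207

1.5923 m


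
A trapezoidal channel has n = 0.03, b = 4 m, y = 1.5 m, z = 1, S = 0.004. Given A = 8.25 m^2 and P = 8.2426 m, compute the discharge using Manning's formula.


R = A/P = 8.25/8.2426 = 1.000898
Q = (1/0.03) * 8.25 * 1.000898^(2/3) * 0.004^0.5

17.4029 m^3/s


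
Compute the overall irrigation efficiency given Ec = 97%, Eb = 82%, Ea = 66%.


Ec = 0.97, Eb = 0.82, Ea = 0.66
E = 0.97 * 0.82 * 0.66 * 100 = 52.4964%

52.4964 %


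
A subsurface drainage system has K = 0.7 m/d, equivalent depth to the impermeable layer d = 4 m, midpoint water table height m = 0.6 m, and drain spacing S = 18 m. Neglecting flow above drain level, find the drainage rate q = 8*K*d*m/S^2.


q = 8*K*d*m/S^2
q = 8*0.7*4*0.6/18^2
q = 13.4400 / 324

0.0415 m/d


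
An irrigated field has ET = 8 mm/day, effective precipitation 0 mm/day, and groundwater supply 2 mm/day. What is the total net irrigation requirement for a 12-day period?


Daily deficit = ET - Pe - GW = 8 - 0 - 2 = 6 mm/day
NIR = 6 * 12 = 72 mm

72.0000 mm


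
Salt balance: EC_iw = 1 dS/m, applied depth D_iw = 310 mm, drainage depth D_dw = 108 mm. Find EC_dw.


EC_dw = EC_iw * D_iw / D_dw
EC_dw = 1 * 310 / 108
EC_dw = 310 / 108

2.8704 dS/m


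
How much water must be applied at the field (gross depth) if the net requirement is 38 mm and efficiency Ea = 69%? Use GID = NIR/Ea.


Ea = 69% = 0.69
GID = NIR / Ea = 38 / 0.69 = 55.0725 mm

55.0725 mm


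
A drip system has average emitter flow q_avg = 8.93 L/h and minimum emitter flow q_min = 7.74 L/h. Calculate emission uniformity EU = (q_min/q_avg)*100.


EU = (q_min/q_avg)*100 = (7.74/8.93)*100 = 86.6741%

86.6741 %


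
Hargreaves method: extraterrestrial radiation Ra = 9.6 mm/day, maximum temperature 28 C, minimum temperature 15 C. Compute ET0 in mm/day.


Tmean = (Tmax + Tmin)/2 = (28 + 15)/2 = 21.5
ET0 = 0.0023 * 9.6 * (21.5 + 17.8) * sqrt(28 - 15)
ET0 = 0.0023 * 9.6 * 39.3 * 3.605551

3.1287 mm/day


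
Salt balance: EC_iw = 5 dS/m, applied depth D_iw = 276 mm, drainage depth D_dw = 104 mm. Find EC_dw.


EC_dw = EC_iw * D_iw / D_dw
EC_dw = 5 * 276 / 104
EC_dw = 1380 / 104

13.2692 dS/m


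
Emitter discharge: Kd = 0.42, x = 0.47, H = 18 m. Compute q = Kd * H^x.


q = Kd * H^x = 0.42 * 18^0.47 = 0.42 * 3.890255

1.6339 L/h


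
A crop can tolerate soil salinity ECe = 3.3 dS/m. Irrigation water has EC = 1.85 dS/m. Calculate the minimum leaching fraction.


LR = ECiw / (5*ECe - ECiw)
LR = 1.85 / (5*3.3 - 1.85)
LR = 1.85 / 14.6500

0.1263


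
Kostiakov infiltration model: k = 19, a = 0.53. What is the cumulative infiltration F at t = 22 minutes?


F = k * t^a = 19 * 22^0.53
F = 19 * 5.146169

97.7772 mm


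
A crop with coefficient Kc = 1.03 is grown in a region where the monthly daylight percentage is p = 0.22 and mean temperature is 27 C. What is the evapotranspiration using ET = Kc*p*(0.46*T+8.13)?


ET = Kc * p * (0.46*T + 8.13)
ET = 1.03 * 0.22 * (0.46*27 + 8.13)
ET = 1.03 * 0.22 * 20.5500

4.6566 mm/day


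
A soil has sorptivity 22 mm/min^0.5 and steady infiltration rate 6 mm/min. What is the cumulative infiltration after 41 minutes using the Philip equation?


F = S*sqrt(t) + A*t
F = 22*sqrt(41) + 6*41
F = 22*6.403124 + 246

386.8687 mm


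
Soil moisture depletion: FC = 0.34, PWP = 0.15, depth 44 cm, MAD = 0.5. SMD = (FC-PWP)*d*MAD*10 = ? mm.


SMD = (FC - PWP) * d * MAD * 10
SMD = (0.34 - 0.15) * 44 * 0.5 * 10
SMD = 0.1900 * 44 * 0.5 * 10

41.8000 mm


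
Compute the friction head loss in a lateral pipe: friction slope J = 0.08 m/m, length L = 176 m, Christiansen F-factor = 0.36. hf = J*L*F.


hf = J * L * F = 0.08 * 176 * 0.36 = 5.0688 m

5.0688 m


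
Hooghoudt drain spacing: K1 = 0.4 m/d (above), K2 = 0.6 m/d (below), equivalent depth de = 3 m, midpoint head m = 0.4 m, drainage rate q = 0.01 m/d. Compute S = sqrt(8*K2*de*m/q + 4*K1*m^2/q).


S^2 = 8*K2*de*m/q + 4*K1*m^2/q
S^2 = 8*0.6*3*0.4/0.01 + 4*0.4*0.4^2/0.01
S = sqrt(601.6000)

24.5275 m


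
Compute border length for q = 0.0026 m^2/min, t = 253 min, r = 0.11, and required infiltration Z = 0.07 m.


L = q*t/((1+r)*Z)
L = 0.0026*253/((1+0.11)*0.07)
L = 0.6578/0.0777

8.4659 m


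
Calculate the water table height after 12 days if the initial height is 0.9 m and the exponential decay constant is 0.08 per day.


m = m0 * exp(-k*t)
m = 0.9 * exp(-0.08 * 12)
m = 0.9 * exp(-0.9600)

0.3446 m


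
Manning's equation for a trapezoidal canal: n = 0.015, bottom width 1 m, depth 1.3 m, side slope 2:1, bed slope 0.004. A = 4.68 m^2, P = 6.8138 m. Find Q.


R = A/P = 4.68/6.8138 = 0.686841
Q = (1/0.015) * 4.68 * 0.686841^(2/3) * 0.004^0.5

15.3611 m^3/s


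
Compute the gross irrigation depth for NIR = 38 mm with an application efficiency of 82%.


Ea = 82% = 0.82
GID = NIR / Ea = 38 / 0.82 = 46.3415 mm

46.3415 mm


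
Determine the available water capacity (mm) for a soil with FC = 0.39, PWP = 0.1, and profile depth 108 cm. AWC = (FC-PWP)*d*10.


AWC = (FC - PWP) * d * 10
AWC = (0.39 - 0.1) * 108 * 10
AWC = 0.2900 * 108 * 10

313.2000 mm


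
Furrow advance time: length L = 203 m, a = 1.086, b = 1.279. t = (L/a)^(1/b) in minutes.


t = (L/a)^(1/b)
t = (203/1.086)^(1/1.279)
t = 186.924494^(1/1.279)

59.7210 min


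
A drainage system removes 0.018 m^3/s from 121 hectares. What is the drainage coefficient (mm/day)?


DC = Q * 86400 / (A * 10000) * 1000
DC = 0.018 * 86400 / (121 * 10000) * 1000
DC = 1555200.0000 / 1210000

1.2853 mm/day


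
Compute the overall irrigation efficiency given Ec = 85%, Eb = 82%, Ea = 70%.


Ec = 0.85, Eb = 0.82, Ea = 0.7
E = 0.85 * 0.82 * 0.7 * 100 = 48.7900%

48.7900 %


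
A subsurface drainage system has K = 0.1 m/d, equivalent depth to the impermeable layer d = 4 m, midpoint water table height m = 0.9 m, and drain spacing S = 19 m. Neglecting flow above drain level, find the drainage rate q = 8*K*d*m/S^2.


q = 8*K*d*m/S^2
q = 8*0.1*4*0.9/19^2
q = 2.8800 / 361

0.0080 m/d


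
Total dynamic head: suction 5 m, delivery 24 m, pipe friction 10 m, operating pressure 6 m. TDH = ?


TDH = Hs + Hd + hf + Hp = 5 + 24 + 10 + 6 = 45

45 m


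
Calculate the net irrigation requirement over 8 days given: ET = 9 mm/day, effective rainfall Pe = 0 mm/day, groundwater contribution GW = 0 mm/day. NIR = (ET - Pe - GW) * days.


Daily deficit = ET - Pe - GW = 9 - 0 - 0 = 9 mm/day
NIR = 9 * 8 = 72 mm

72.0000 mm


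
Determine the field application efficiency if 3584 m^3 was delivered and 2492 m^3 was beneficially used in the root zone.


Ea = V_root / V_field * 100 = 2492 / 3584 * 100 = 69.5312%

69.5312 %


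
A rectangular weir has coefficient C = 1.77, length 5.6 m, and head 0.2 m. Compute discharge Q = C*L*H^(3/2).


Q = C * L * H^(3/2) = 1.77 * 5.6 * 0.2^1.5 = 1.77 * 5.6 * 0.089443

0.8866 m^3/s


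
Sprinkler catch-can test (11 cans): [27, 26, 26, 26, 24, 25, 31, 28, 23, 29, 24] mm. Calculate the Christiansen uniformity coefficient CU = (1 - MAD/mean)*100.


mean = 26.272727 mm
MAD = 1.801653 mm
CU = (1 - 1.801653/26.272727)*100

93.1425 %


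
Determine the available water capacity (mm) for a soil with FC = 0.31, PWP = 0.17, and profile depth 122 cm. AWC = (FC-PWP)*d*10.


AWC = (FC - PWP) * d * 10
AWC = (0.31 - 0.17) * 122 * 10
AWC = 0.1400 * 122 * 10

170.8000 mm


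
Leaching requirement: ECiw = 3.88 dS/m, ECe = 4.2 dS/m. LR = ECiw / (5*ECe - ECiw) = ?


LR = ECiw / (5*ECe - ECiw)
LR = 3.88 / (5*4.2 - 3.88)
LR = 3.88 / 17.1200

0.2266


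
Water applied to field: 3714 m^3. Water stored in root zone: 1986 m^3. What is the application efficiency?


Ea = V_root / V_field * 100 = 1986 / 3714 * 100 = 53.4733%

53.4733 %


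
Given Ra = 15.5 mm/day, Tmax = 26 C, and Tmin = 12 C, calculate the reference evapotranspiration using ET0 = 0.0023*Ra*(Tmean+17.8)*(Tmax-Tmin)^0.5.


Tmean = (Tmax + Tmin)/2 = (26 + 12)/2 = 19.0
ET0 = 0.0023 * 15.5 * (19.0 + 17.8) * sqrt(26 - 12)
ET0 = 0.0023 * 15.5 * 36.8 * 3.741657

4.9088 mm/day


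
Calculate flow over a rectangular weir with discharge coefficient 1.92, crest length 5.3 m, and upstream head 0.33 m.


Q = C * L * H^(3/2) = 1.92 * 5.3 * 0.33^1.5 = 1.92 * 5.3 * 0.189571

1.9291 m^3/s


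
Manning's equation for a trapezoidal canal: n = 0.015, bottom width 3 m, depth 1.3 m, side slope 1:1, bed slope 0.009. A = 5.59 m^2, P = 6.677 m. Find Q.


R = A/P = 5.59/6.677 = 0.837202
Q = (1/0.015) * 5.59 * 0.837202^(2/3) * 0.009^0.5

31.4047 m^3/s


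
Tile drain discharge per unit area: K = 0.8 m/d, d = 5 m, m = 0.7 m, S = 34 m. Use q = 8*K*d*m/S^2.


q = 8*K*d*m/S^2
q = 8*0.8*5*0.7/34^2
q = 22.4000 / 1156

0.0194 m/d


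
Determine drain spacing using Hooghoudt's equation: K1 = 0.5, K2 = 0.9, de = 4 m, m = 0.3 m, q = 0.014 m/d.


S^2 = 8*K2*de*m/q + 4*K1*m^2/q
S^2 = 8*0.9*4*0.3/0.014 + 4*0.5*0.3^2/0.014
S = sqrt(630.0000)

25.0998 m


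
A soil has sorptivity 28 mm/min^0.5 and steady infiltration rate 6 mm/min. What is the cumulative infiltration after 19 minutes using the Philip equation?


F = S*sqrt(t) + A*t
F = 28*sqrt(19) + 6*19
F = 28*4.358899 + 114

236.0492 mm


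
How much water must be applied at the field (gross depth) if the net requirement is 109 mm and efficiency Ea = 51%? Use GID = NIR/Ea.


Ea = 51% = 0.51
GID = NIR / Ea = 109 / 0.51 = 213.7255 mm

213.7255 mm


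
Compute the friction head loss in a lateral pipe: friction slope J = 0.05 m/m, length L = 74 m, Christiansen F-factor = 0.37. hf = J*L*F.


hf = J * L * F = 0.05 * 74 * 0.37 = 1.3690 m

1.3690 m


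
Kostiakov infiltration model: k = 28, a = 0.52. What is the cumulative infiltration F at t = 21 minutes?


F = k * t^a = 28 * 21^0.52
F = 28 * 4.870281

136.3679 mm


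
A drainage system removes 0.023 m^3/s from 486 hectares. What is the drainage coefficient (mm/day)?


DC = Q * 86400 / (A * 10000) * 1000
DC = 0.023 * 86400 / (486 * 10000) * 1000
DC = 1987200.0000 / 4860000

0.4089 mm/day


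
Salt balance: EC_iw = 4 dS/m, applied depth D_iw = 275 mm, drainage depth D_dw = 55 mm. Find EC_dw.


EC_dw = EC_iw * D_iw / D_dw
EC_dw = 4 * 275 / 55
EC_dw = 1100 / 55

20.0000 dS/m


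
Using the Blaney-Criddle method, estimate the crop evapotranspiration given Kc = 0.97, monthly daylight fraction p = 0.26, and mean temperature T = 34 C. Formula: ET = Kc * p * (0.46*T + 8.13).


ET = Kc * p * (0.46*T + 8.13)
ET = 0.97 * 0.26 * (0.46*34 + 8.13)
ET = 0.97 * 0.26 * 23.7700

5.9948 mm/day


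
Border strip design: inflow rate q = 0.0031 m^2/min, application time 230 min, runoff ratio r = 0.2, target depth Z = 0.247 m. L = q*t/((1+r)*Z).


L = q*t/((1+r)*Z)
L = 0.0031*230/((1+0.2)*0.247)
L = 0.713/0.2964

2.4055 m


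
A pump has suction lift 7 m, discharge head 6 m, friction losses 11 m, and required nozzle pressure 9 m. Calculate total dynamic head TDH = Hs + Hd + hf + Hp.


TDH = Hs + Hd + hf + Hp = 7 + 6 + 11 + 9 = 33

33 m


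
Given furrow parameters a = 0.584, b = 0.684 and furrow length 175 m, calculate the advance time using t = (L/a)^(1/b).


t = (L/a)^(1/b)
t = (175/0.584)^(1/0.684)
t = 299.657534^(1/0.684)

4176.3518 min


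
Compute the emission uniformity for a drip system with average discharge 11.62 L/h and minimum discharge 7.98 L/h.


EU = (q_min/q_avg)*100 = (7.98/11.62)*100 = 68.6747%

68.6747 %


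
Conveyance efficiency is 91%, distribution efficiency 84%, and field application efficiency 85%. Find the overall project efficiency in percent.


Ec = 0.91, Eb = 0.84, Ea = 0.85
E = 0.91 * 0.84 * 0.85 * 100 = 64.9740%

64.9740 %


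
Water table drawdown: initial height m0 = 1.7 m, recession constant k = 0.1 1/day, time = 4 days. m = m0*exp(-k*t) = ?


m = m0 * exp(-k*t)
m = 1.7 * exp(-0.1 * 4)
m = 1.7 * exp(-0.4000)

1.1395 m


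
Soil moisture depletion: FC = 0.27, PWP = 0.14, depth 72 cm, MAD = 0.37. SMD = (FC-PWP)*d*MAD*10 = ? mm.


SMD = (FC - PWP) * d * MAD * 10
SMD = (0.27 - 0.14) * 72 * 0.37 * 10
SMD = 0.1300 * 72 * 0.37 * 10

34.6320 mm


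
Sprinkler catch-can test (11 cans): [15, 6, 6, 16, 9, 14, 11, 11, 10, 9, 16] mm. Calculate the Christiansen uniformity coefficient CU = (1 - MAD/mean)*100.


mean = 11.181818 mm
MAD = 2.958678 mm
CU = (1 - 2.958678/11.181818)*100

73.5403 %


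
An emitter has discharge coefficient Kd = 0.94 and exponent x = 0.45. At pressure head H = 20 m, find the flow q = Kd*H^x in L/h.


q = Kd * H^x = 0.94 * 20^0.45 = 0.94 * 3.850025

3.6190 L/h


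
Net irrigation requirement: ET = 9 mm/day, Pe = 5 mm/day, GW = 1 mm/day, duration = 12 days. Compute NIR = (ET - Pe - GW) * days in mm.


Daily deficit = ET - Pe - GW = 9 - 5 - 1 = 3 mm/day
NIR = 3 * 12 = 36 mm

36.0000 mm


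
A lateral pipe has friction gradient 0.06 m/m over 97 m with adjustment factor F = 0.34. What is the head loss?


hf = J * L * F = 0.06 * 97 * 0.34 = 1.9788 m

1.9788 m


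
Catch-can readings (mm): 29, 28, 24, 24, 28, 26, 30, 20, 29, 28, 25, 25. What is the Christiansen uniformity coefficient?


mean = 26.333333 mm
MAD = 2.333333 mm
CU = (1 - 2.333333/26.333333)*100

91.1392 %


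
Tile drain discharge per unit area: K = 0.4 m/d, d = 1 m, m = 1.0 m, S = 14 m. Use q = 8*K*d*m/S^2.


q = 8*K*d*m/S^2
q = 8*0.4*1*1.0/14^2
q = 3.2000 / 196

0.0163 m/d


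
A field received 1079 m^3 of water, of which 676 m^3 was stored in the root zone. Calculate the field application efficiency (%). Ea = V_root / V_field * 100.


Ea = V_root / V_field * 100 = 676 / 1079 * 100 = 62.6506%

62.6506 %


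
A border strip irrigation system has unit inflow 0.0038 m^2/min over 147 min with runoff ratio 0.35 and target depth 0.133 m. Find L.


L = q*t/((1+r)*Z)
L = 0.0038*147/((1+0.35)*0.133)
L = 0.5586/0.17955

3.1111 m


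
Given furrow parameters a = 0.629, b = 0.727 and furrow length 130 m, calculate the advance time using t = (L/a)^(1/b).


t = (L/a)^(1/b)
t = (130/0.629)^(1/0.727)
t = 206.677266^(1/0.727)

1530.1068 min


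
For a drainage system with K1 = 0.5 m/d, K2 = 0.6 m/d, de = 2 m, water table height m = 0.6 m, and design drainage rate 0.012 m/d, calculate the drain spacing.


S^2 = 8*K2*de*m/q + 4*K1*m^2/q
S^2 = 8*0.6*2*0.6/0.012 + 4*0.5*0.6^2/0.012
S = sqrt(540.0000)

23.2379 m


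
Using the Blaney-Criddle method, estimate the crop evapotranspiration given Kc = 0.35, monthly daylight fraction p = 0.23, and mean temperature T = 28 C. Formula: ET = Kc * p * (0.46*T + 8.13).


ET = Kc * p * (0.46*T + 8.13)
ET = 0.35 * 0.23 * (0.46*28 + 8.13)
ET = 0.35 * 0.23 * 21.0100

1.6913 mm/day


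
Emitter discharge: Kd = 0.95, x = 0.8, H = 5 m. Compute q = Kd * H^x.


q = Kd * H^x = 0.95 * 5^0.8 = 0.95 * 3.623898

3.4427 L/h


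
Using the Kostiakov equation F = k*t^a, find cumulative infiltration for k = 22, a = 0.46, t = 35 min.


F = k * t^a = 22 * 35^0.46
F = 22 * 5.131819

112.9000 mm


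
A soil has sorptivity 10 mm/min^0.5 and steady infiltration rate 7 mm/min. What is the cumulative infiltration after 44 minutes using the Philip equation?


F = S*sqrt(t) + A*t
F = 10*sqrt(44) + 7*44
F = 10*6.633250 + 308

374.3325 mm


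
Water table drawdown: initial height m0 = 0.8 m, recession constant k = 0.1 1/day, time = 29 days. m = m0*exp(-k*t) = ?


m = m0 * exp(-k*t)
m = 0.8 * exp(-0.1 * 29)
m = 0.8 * exp(-2.9000)

0.0440 m


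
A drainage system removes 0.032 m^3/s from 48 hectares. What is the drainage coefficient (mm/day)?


DC = Q * 86400 / (A * 10000) * 1000
DC = 0.032 * 86400 / (48 * 10000) * 1000
DC = 2764800.0000 / 480000

5.7600 mm/day


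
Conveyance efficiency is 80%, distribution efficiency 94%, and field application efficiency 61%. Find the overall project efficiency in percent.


Ec = 0.8, Eb = 0.94, Ea = 0.61
E = 0.8 * 0.94 * 0.61 * 100 = 45.8720%

45.8720 %


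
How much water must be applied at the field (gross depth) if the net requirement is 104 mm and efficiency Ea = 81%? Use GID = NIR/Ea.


Ea = 81% = 0.81
GID = NIR / Ea = 104 / 0.81 = 128.3951 mm

128.3951 mm


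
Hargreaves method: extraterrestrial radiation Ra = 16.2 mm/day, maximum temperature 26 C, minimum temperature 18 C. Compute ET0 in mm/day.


Tmean = (Tmax + Tmin)/2 = (26 + 18)/2 = 22.0
ET0 = 0.0023 * 16.2 * (22.0 + 17.8) * sqrt(26 - 18)
ET0 = 0.0023 * 16.2 * 39.8 * 2.828427

4.1944 mm/day


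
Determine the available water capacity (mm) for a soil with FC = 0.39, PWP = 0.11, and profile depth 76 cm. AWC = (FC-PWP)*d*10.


AWC = (FC - PWP) * d * 10
AWC = (0.39 - 0.11) * 76 * 10
AWC = 0.2800 * 76 * 10

212.8000 mm


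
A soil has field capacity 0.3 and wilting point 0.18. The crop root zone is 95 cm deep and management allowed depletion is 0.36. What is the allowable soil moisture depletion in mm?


SMD = (FC - PWP) * d * MAD * 10
SMD = (0.3 - 0.18) * 95 * 0.36 * 10
SMD = 0.1200 * 95 * 0.36 * 10

41.0400 mm


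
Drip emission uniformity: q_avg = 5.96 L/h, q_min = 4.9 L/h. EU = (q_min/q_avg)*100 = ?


EU = (q_min/q_avg)*100 = (4.9/5.96)*100 = 82.2148%

82.2148 %


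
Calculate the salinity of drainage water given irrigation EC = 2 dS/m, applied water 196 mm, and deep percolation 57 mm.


EC_dw = EC_iw * D_iw / D_dw
EC_dw = 2 * 196 / 57
EC_dw = 392 / 57

6.8772 dS/m


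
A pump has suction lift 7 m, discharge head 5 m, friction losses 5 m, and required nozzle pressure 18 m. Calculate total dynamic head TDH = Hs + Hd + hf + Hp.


TDH = Hs + Hd + hf + Hp = 7 + 5 + 5 + 18 = 35

35 m


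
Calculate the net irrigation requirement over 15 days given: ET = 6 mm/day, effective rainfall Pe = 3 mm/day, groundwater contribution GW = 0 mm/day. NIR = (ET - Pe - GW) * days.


Daily deficit = ET - Pe - GW = 6 - 3 - 0 = 3 mm/day
NIR = 3 * 15 = 45 mm

45.0000 mm


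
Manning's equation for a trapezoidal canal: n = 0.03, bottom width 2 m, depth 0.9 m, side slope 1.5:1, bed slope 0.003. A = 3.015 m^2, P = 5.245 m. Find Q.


R = A/P = 3.015/5.245 = 0.574833
Q = (1/0.03) * 3.015 * 0.574833^(2/3) * 0.003^0.5

3.8056 m^3/s


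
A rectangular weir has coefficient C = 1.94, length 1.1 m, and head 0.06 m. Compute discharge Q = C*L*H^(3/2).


Q = C * L * H^(3/2) = 1.94 * 1.1 * 0.06^1.5 = 1.94 * 1.1 * 0.014697

0.0314 m^3/s


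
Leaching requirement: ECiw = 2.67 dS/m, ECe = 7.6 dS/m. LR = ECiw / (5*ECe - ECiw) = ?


LR = ECiw / (5*ECe - ECiw)
LR = 2.67 / (5*7.6 - 2.67)
LR = 2.67 / 35.3300

0.0756


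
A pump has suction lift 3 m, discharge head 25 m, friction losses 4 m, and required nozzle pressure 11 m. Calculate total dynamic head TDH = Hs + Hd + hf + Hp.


TDH = Hs + Hd + hf + Hp = 3 + 25 + 4 + 11 = 43

43 m


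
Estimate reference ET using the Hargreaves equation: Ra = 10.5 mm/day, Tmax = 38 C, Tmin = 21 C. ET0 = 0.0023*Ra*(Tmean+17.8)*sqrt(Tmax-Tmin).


Tmean = (Tmax + Tmin)/2 = (38 + 21)/2 = 29.5
ET0 = 0.0023 * 10.5 * (29.5 + 17.8) * sqrt(38 - 21)
ET0 = 0.0023 * 10.5 * 47.3 * 4.123106

4.7098 mm/day


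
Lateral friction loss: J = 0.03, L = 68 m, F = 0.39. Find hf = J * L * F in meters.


hf = J * L * F = 0.03 * 68 * 0.39 = 0.7956 m

0.7956 m


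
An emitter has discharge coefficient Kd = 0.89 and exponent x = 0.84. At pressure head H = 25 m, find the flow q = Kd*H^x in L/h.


q = Kd * H^x = 0.89 * 25^0.84 = 0.89 * 14.937214

13.2941 L/h


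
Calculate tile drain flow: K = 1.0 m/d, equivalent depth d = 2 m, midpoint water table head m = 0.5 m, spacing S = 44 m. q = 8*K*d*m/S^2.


q = 8*K*d*m/S^2
q = 8*1.0*2*0.5/44^2
q = 8.0000 / 1936

0.0041 m/d


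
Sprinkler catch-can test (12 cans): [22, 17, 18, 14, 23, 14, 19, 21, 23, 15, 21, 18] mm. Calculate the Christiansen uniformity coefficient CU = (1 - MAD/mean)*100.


mean = 18.750000 mm
MAD = 2.750000 mm
CU = (1 - 2.750000/18.750000)*100

85.3333 %


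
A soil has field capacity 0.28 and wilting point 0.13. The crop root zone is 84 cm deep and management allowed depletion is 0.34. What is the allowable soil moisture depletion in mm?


SMD = (FC - PWP) * d * MAD * 10
SMD = (0.28 - 0.13) * 84 * 0.34 * 10
SMD = 0.1500 * 84 * 0.34 * 10

42.8400 mm


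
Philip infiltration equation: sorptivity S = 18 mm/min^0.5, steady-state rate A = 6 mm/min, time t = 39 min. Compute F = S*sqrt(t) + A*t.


F = S*sqrt(t) + A*t
F = 18*sqrt(39) + 6*39
F = 18*6.244998 + 234

346.4100 mm


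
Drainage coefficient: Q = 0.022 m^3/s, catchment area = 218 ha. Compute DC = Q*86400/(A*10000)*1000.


DC = Q * 86400 / (A * 10000) * 1000
DC = 0.022 * 86400 / (218 * 10000) * 1000
DC = 1900800.0000 / 2180000

0.8719 mm/day


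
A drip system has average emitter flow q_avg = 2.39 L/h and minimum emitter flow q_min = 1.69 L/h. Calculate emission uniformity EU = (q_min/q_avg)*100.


EU = (q_min/q_avg)*100 = (1.69/2.39)*100 = 70.7113%

70.7113 %


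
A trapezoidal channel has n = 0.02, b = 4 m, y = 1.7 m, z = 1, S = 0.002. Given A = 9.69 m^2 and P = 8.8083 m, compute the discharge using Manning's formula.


R = A/P = 9.69/8.8083 = 1.100099
Q = (1/0.02) * 9.69 * 1.100099^(2/3) * 0.002^0.5

23.0903 m^3/s


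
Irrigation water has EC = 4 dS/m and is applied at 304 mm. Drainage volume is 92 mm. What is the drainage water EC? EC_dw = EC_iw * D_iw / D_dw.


EC_dw = EC_iw * D_iw / D_dw
EC_dw = 4 * 304 / 92
EC_dw = 1216 / 92

13.2174 dS/m


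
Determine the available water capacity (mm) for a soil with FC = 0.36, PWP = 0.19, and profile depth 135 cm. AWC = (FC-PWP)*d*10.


AWC = (FC - PWP) * d * 10
AWC = (0.36 - 0.19) * 135 * 10
AWC = 0.1700 * 135 * 10

229.5000 mm


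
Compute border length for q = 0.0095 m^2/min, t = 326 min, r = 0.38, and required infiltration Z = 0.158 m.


L = q*t/((1+r)*Z)
L = 0.0095*326/((1+0.38)*0.158)
L = 3.097/0.21804

14.2038 m


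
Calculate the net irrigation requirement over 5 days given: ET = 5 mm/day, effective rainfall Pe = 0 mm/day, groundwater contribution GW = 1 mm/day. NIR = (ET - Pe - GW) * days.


Daily deficit = ET - Pe - GW = 5 - 0 - 1 = 4 mm/day
NIR = 4 * 5 = 20 mm

20.0000 mm


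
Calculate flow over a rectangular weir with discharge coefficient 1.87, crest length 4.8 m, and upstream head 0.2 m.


Q = C * L * H^(3/2) = 1.87 * 4.8 * 0.2^1.5 = 1.87 * 4.8 * 0.089443

0.8028 m^3/s
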